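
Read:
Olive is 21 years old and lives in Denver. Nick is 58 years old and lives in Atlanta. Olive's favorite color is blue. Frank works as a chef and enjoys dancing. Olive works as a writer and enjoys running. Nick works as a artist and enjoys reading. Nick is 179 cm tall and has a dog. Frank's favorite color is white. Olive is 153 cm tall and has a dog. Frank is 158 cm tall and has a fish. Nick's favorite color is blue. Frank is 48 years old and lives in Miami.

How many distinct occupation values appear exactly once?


Unique occupation values: 3

3


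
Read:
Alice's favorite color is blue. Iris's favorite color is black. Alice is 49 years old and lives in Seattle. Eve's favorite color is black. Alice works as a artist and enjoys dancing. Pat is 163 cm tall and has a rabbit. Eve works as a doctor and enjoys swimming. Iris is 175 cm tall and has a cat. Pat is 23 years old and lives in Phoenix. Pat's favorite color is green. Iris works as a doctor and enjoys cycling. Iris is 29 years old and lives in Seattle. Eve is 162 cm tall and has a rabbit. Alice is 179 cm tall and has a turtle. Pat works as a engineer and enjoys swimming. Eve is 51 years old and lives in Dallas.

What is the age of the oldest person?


Oldest: Eve at 51

51


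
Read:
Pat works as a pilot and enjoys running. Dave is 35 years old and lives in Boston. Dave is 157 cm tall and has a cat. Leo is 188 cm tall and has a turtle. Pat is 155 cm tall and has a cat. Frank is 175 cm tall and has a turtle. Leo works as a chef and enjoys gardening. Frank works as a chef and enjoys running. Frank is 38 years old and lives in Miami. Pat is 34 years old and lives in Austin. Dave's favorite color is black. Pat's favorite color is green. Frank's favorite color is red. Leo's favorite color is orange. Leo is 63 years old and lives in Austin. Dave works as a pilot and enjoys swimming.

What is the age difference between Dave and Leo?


|35 - 63| = 28

28


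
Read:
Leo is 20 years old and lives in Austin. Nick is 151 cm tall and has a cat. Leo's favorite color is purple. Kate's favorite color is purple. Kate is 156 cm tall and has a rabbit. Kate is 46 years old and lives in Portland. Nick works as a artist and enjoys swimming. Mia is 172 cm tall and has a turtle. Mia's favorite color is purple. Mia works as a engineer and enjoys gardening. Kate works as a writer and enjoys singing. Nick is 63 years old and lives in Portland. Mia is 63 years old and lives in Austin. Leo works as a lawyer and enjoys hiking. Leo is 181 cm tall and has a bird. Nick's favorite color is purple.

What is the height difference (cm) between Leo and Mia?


|181 - 172| = 9

9


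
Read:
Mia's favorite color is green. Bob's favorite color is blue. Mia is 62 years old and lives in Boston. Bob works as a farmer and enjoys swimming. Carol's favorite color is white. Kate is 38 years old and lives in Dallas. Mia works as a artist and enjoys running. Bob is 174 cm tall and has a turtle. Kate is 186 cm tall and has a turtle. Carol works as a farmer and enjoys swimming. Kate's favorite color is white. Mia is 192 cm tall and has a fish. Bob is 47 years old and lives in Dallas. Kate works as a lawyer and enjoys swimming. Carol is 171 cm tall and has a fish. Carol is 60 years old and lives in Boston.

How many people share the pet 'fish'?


Count: 2

2


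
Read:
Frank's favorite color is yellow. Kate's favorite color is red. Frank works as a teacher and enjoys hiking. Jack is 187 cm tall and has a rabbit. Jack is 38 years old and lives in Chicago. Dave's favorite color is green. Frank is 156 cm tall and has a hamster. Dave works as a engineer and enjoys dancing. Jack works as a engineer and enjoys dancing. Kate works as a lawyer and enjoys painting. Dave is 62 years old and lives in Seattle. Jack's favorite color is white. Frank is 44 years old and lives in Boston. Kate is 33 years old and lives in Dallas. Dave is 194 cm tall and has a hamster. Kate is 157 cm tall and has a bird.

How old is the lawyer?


The lawyer is Kate, age 33

33


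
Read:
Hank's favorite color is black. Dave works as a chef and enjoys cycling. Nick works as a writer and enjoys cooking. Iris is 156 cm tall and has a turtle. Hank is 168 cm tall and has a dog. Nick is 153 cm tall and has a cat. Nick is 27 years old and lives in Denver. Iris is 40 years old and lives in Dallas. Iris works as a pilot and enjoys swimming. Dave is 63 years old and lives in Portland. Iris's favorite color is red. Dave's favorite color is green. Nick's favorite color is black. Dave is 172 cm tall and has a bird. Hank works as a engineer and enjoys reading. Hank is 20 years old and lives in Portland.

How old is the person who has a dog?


Person with dog is Hank, age 20

20


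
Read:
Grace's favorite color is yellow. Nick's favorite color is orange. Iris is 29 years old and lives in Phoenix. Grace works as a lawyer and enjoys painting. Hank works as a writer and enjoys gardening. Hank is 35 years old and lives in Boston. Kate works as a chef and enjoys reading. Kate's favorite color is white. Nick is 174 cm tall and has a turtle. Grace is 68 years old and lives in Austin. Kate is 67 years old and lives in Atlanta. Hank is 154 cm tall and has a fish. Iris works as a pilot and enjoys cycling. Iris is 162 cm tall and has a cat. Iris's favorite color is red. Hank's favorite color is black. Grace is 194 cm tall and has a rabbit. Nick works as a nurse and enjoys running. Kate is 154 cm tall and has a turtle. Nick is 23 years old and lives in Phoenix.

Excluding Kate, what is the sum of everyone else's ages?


Sum (excluding Kate): 155

155


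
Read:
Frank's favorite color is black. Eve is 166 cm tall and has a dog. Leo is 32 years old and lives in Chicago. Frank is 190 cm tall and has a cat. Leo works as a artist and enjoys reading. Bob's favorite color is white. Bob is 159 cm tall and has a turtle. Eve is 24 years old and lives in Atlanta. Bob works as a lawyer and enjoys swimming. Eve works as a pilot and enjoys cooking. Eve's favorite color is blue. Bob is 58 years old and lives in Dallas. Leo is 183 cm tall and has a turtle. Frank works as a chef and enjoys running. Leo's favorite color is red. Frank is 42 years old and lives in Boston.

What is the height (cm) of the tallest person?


Tallest: Frank at 190 cm

190


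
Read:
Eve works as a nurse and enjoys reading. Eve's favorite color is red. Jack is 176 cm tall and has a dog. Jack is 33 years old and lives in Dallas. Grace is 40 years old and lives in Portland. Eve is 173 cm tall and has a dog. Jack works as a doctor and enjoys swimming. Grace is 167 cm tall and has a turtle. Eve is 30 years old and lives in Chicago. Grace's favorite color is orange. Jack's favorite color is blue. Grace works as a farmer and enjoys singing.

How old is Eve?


Eve is 30 years old

30


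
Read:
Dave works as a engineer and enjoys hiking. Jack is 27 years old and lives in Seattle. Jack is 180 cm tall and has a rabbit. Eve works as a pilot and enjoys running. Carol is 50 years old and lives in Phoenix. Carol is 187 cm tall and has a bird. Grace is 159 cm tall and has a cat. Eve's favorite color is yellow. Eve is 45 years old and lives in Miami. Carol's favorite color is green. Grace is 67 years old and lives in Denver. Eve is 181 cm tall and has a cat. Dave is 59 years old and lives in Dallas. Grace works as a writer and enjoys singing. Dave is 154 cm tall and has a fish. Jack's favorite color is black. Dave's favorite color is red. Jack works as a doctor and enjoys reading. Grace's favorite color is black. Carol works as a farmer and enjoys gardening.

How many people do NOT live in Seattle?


Not in Seattle: 4

4


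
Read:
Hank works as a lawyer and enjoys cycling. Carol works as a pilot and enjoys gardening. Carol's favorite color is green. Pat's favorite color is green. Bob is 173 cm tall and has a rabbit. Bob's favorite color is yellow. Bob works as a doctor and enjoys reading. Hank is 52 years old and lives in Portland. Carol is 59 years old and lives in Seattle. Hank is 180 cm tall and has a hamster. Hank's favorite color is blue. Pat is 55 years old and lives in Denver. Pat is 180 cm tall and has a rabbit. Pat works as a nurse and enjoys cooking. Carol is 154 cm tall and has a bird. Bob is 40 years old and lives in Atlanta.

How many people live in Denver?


Count in Denver: 1

1


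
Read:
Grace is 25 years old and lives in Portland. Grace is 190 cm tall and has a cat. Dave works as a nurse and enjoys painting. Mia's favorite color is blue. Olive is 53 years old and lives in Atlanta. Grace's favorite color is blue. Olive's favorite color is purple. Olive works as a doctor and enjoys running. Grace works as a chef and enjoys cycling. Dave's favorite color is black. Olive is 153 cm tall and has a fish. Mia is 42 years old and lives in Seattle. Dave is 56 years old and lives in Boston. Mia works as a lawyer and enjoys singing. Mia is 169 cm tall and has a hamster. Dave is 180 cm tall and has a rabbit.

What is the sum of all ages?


25+56+53+42 = 176

176


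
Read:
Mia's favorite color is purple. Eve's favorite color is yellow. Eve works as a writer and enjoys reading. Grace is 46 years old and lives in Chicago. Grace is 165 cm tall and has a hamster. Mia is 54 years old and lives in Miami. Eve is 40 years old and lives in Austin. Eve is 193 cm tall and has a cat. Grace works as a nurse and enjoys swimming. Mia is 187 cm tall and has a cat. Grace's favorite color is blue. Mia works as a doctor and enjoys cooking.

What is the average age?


Sum=140, n=3, avg=46.67

46.67


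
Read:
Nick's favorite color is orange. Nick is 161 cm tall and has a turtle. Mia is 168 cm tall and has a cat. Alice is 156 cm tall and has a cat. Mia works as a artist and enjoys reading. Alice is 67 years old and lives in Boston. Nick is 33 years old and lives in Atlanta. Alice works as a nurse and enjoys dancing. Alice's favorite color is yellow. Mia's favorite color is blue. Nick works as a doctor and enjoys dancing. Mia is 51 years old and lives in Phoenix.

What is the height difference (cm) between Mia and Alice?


|168 - 156| = 12

12


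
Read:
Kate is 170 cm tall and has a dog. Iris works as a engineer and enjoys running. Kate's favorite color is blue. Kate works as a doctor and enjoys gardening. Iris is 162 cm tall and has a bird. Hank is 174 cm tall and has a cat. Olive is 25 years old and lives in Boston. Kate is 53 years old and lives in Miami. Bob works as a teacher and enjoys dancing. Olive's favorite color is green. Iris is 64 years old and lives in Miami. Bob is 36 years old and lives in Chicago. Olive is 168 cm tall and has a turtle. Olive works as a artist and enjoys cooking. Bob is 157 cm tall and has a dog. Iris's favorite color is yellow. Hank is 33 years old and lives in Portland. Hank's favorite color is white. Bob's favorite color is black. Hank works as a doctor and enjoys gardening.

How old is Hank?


Hank is 33 years old

33


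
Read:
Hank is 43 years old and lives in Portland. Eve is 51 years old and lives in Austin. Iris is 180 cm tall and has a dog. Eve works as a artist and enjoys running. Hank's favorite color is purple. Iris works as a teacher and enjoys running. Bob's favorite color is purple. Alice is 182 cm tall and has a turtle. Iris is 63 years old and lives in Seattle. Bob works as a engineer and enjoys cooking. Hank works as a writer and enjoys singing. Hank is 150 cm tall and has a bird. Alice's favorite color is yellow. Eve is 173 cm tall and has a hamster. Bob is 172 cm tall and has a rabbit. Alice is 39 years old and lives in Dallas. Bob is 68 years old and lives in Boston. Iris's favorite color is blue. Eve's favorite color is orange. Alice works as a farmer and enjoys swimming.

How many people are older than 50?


Filter: 3

3


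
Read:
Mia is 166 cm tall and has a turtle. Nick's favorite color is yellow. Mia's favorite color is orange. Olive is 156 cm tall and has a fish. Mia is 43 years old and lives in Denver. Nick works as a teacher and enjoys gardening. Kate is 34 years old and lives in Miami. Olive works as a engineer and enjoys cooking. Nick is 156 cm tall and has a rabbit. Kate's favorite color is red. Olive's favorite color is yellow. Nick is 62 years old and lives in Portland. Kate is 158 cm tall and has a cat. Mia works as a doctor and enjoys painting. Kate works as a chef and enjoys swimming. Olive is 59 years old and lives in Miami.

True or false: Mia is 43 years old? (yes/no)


Mia is actually 43. yes

yes


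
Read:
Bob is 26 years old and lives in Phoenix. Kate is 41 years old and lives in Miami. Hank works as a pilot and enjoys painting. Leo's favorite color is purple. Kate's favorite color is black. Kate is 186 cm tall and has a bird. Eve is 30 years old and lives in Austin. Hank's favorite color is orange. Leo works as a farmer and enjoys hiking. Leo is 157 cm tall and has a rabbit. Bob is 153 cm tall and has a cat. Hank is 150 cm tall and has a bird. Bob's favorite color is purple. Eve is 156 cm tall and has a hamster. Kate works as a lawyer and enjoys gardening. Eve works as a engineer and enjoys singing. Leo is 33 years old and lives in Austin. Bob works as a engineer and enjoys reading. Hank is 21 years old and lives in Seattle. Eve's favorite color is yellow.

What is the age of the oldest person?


Oldest: Kate at 41

41


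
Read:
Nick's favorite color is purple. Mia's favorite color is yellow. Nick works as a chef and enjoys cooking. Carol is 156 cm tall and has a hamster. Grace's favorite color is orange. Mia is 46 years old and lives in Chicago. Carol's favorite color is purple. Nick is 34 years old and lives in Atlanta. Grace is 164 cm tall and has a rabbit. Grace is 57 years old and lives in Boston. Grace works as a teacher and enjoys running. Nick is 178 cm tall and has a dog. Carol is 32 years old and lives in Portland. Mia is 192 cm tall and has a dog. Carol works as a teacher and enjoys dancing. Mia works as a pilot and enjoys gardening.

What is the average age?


Sum=169, n=4, avg=42.25

42.25


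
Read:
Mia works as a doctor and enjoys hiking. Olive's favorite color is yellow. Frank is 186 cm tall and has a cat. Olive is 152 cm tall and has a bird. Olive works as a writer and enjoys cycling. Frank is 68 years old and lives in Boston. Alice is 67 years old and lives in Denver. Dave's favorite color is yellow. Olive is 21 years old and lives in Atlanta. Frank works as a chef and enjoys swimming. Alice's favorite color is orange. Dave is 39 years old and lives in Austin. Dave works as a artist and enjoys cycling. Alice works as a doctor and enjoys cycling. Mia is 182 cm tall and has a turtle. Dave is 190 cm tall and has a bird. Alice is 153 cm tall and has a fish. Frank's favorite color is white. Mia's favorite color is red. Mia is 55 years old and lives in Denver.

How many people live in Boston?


Count in Boston: 1

1


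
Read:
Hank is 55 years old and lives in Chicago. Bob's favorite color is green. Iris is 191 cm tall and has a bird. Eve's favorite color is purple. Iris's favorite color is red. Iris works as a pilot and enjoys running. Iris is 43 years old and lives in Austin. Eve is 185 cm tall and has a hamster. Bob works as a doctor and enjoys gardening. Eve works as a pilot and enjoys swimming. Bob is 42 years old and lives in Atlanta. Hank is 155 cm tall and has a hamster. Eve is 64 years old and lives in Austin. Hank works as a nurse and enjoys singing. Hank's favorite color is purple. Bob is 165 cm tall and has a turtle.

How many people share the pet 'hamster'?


Count: 2

2


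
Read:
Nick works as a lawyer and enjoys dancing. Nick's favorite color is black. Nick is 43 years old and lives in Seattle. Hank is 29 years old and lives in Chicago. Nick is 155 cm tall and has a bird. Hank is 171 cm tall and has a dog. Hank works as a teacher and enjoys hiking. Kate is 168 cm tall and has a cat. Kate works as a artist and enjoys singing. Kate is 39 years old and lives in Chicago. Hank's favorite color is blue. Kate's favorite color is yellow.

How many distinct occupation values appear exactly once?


Unique occupation values: 3

3


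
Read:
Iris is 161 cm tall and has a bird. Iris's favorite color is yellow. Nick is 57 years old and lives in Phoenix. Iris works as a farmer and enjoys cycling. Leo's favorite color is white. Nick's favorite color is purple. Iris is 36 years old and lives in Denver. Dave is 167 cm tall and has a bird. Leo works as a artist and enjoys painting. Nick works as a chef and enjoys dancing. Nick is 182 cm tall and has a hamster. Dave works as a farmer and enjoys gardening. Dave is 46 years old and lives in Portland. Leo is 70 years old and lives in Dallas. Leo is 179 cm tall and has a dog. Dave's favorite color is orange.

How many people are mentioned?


People: Nick, Iris, Dave, Leo. Count = 4

4


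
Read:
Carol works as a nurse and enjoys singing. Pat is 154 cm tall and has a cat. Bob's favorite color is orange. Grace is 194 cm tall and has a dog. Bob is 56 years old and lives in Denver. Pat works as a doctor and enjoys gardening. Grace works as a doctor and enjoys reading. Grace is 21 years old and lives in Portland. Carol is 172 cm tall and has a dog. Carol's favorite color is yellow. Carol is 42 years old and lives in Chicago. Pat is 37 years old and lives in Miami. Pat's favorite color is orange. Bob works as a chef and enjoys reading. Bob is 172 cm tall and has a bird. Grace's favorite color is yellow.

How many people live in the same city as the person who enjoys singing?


Person with hobby singing is Carol, city Chicago. Count = 1

1


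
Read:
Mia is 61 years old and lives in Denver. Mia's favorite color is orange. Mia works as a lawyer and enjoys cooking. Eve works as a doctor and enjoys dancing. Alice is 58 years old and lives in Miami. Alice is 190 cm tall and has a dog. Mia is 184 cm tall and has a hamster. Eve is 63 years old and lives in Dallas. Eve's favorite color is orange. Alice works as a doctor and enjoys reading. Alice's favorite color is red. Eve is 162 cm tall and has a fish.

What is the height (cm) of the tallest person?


Tallest: Alice at 190 cm

190


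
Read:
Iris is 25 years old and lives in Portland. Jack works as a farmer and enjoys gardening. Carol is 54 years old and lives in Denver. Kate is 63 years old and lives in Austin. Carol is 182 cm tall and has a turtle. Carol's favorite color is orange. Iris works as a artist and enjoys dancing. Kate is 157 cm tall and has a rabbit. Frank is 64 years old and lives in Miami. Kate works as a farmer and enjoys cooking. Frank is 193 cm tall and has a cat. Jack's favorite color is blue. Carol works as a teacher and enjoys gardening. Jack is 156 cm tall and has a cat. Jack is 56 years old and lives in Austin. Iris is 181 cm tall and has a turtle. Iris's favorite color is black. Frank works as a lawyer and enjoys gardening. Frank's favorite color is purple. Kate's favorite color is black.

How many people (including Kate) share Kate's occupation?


Kate is a farmer. Count = 2

2


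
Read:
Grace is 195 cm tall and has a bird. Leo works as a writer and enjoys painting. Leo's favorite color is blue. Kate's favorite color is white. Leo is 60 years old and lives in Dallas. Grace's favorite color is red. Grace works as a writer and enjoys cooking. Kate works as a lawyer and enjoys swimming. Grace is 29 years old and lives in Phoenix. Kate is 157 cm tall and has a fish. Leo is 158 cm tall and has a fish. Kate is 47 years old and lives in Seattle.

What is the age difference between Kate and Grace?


|47 - 29| = 18

18


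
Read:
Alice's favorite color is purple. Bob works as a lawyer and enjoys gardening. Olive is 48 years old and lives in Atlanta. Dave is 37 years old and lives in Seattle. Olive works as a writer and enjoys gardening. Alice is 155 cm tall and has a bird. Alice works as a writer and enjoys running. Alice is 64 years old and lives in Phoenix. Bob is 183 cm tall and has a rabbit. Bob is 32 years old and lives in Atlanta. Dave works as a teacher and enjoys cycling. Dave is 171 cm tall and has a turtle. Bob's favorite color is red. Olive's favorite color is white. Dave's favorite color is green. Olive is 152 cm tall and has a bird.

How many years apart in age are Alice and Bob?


64 vs 32, diff = 32

32


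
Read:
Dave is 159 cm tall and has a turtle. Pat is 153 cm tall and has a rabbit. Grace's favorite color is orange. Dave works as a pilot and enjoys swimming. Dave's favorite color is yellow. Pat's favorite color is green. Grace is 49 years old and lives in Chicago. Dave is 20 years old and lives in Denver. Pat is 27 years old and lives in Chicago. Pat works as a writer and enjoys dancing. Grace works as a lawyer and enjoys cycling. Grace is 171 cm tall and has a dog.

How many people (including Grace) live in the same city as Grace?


Grace lives in Chicago. Count = 2

2


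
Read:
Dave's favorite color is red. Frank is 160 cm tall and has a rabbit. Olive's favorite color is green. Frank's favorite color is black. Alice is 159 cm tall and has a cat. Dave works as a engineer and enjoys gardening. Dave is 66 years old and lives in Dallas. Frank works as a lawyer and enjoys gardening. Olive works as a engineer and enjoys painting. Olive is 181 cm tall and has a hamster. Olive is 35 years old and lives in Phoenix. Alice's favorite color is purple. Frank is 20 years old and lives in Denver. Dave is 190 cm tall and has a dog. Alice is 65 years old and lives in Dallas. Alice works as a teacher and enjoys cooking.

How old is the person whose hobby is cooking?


Person with hobby=cooking is Alice, age 65

65


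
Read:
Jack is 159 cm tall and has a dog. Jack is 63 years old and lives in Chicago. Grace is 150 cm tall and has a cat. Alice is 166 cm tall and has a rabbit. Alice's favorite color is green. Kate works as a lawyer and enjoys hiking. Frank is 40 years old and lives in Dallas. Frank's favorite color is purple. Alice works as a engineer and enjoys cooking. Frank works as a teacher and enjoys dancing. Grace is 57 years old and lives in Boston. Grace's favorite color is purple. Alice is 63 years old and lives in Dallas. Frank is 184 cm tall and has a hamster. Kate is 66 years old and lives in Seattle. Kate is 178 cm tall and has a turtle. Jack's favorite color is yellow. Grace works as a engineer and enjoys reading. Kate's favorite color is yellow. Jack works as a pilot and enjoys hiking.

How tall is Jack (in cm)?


Jack is 159 cm tall

159


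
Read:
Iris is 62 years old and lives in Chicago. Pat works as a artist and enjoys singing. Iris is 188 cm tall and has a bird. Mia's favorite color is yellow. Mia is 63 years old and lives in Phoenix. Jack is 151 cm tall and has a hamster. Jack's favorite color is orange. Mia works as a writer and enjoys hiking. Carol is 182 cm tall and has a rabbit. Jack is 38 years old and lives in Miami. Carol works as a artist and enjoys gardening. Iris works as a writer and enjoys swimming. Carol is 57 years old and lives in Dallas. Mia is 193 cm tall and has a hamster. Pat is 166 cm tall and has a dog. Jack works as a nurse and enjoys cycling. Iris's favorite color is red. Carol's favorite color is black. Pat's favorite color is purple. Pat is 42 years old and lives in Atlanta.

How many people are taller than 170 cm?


Taller than 170: 3

3


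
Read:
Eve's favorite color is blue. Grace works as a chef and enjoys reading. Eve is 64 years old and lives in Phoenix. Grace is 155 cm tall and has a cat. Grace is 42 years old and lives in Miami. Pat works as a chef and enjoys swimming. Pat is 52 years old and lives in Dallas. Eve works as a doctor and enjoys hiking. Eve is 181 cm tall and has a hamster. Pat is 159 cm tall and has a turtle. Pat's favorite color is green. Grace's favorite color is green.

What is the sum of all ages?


64+52+42 = 158

158


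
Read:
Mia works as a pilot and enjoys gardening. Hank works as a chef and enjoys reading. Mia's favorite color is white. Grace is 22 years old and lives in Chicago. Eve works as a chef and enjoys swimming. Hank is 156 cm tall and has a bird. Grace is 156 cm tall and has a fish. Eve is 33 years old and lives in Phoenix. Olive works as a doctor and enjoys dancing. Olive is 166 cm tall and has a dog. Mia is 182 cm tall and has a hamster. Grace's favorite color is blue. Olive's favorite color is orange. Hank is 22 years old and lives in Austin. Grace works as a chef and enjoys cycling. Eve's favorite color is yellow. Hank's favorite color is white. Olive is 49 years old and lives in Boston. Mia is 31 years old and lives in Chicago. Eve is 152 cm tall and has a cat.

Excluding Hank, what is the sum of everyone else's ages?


Sum (excluding Hank): 135

135


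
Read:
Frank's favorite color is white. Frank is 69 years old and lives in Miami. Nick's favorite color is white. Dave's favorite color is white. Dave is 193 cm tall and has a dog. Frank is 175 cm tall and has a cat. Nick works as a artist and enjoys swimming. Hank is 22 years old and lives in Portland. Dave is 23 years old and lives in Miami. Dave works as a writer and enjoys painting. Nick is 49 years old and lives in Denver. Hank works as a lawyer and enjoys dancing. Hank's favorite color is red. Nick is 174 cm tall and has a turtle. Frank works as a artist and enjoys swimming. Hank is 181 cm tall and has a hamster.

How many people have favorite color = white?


Count: 3

3


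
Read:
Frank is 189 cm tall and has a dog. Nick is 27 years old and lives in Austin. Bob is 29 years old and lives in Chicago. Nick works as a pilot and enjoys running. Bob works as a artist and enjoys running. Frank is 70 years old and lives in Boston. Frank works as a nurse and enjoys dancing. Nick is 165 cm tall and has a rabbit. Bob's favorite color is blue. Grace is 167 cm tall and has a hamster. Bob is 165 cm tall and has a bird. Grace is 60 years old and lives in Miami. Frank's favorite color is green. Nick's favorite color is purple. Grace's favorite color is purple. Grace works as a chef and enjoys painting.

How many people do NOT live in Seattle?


Not in Seattle: 4

4


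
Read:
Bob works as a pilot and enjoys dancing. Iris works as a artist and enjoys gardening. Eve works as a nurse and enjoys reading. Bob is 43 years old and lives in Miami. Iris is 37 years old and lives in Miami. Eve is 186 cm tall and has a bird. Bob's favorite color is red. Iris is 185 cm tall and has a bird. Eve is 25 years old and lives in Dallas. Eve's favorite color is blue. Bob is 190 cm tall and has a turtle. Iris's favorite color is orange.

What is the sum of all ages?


43+25+37 = 105

105


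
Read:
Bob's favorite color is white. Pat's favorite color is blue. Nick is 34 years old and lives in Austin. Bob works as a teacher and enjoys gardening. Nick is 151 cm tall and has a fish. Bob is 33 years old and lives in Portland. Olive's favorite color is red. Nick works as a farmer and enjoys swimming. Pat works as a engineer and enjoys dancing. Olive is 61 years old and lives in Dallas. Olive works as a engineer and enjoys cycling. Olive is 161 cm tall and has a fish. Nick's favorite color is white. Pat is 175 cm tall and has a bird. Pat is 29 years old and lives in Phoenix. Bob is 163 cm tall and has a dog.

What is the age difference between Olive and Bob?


|61 - 33| = 28

28


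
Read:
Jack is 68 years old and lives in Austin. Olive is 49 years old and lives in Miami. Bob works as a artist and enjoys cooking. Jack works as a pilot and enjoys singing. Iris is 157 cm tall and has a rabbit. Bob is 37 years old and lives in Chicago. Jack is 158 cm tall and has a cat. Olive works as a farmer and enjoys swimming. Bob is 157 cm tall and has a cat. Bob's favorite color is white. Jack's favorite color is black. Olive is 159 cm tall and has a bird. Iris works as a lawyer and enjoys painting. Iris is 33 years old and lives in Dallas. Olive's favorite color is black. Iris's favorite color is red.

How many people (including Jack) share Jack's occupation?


Jack is a pilot. Count = 1

1


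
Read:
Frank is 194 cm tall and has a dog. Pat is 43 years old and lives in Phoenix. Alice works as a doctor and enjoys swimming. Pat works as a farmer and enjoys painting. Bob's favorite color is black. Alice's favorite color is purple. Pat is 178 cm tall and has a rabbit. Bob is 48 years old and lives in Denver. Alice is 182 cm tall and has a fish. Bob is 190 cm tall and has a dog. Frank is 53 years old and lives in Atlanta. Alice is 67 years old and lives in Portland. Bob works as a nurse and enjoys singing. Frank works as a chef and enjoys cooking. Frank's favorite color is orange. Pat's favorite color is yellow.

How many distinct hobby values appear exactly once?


Unique hobby values: 4

4


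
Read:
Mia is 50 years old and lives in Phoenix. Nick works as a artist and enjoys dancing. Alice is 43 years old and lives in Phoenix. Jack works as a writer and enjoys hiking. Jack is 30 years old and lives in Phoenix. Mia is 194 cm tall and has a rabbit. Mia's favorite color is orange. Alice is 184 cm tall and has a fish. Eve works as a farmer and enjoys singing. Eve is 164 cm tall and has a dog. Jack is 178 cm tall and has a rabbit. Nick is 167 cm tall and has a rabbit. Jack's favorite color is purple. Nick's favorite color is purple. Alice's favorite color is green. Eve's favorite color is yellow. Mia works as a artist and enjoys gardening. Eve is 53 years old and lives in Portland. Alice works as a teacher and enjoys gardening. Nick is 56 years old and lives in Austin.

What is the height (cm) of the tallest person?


Tallest: Mia at 194 cm

194


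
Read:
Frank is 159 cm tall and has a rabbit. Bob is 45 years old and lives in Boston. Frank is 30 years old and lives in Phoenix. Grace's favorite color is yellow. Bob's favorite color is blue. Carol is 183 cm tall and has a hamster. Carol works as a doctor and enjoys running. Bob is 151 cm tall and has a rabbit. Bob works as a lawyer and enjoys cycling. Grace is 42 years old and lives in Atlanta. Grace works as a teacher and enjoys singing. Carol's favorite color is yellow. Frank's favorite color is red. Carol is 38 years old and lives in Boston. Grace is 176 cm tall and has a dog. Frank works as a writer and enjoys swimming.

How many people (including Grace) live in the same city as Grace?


Grace lives in Atlanta. Count = 1

1


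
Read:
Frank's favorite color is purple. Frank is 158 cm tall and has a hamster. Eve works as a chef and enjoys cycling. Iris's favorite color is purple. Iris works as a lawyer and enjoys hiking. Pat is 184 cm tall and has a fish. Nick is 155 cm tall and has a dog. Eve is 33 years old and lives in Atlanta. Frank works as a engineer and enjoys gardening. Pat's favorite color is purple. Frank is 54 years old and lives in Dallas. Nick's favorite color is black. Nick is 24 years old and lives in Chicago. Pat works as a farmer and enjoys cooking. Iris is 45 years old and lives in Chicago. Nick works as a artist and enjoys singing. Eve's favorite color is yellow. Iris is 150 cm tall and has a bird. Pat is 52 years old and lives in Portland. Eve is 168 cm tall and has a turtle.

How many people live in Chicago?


Count in Chicago: 2

2


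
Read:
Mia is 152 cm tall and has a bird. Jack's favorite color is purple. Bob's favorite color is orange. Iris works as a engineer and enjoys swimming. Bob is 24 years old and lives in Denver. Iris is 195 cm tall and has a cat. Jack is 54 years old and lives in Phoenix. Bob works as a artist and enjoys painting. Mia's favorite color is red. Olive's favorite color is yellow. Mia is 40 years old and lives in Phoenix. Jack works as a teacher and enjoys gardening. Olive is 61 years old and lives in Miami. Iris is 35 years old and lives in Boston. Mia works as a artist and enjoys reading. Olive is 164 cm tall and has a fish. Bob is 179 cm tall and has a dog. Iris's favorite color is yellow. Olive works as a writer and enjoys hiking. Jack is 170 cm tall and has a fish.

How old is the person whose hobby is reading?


Person with hobby=reading is Mia, age 40

40


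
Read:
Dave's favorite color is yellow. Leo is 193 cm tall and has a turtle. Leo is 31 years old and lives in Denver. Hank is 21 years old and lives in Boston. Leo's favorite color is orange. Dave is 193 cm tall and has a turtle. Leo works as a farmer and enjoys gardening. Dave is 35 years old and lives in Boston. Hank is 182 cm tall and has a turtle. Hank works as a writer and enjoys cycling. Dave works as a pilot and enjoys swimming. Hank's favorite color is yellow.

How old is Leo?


Leo is 31 years old

31


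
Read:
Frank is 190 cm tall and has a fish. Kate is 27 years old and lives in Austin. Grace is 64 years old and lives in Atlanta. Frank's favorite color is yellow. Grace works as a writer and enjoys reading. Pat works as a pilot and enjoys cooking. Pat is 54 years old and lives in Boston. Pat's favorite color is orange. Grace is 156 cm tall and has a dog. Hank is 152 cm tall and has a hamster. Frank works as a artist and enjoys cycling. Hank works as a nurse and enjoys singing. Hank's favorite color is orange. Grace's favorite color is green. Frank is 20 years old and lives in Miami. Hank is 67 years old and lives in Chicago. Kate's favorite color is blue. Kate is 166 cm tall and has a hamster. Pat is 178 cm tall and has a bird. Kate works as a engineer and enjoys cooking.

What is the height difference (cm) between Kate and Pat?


|166 - 178| = 12

12


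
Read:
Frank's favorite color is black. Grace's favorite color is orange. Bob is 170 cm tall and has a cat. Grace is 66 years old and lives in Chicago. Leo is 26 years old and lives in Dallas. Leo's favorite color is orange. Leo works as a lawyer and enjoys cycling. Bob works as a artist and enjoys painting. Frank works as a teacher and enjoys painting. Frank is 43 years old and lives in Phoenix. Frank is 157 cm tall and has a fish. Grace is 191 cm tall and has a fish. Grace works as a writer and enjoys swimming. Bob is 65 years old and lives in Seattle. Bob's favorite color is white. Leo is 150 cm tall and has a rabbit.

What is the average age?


Sum=200, n=4, avg=50

50


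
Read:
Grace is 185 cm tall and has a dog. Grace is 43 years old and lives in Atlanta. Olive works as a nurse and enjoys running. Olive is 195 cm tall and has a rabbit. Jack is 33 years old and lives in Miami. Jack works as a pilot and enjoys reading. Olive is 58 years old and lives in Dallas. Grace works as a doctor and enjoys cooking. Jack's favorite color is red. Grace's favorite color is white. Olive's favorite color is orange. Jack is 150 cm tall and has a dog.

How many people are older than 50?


Filter: 1

1


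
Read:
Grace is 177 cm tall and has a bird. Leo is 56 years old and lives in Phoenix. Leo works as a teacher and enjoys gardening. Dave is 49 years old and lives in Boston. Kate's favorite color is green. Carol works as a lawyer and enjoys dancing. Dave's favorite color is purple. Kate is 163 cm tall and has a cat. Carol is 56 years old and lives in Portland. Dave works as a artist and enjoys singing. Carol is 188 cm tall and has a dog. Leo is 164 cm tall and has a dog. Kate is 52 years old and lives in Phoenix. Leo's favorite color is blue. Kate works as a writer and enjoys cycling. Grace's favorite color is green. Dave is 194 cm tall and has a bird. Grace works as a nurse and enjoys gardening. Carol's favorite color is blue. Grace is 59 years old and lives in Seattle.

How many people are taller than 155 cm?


Taller than 155: 5

5


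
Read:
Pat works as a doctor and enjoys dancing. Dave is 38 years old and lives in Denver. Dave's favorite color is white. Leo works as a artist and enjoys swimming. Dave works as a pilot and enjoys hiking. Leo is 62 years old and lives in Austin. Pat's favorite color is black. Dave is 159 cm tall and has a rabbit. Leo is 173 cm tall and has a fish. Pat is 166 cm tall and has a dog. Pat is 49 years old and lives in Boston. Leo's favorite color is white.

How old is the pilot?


The pilot is Dave, age 38

38


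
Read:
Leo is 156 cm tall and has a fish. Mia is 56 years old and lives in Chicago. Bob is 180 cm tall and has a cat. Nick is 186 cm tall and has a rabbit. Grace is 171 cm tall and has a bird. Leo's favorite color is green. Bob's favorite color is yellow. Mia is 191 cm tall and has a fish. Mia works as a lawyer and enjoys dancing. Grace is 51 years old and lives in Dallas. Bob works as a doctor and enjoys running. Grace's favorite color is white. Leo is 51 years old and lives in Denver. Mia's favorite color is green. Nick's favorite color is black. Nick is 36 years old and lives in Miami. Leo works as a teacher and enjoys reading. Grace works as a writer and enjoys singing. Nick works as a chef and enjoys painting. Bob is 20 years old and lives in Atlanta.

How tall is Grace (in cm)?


Grace is 171 cm tall

171


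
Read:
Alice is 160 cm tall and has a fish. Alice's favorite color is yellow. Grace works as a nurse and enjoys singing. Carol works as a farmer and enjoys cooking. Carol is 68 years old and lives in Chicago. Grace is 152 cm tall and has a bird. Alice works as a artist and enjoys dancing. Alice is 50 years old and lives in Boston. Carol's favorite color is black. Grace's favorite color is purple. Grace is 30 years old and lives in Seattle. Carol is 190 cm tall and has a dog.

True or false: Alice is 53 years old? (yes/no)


Alice is actually 50. no

no


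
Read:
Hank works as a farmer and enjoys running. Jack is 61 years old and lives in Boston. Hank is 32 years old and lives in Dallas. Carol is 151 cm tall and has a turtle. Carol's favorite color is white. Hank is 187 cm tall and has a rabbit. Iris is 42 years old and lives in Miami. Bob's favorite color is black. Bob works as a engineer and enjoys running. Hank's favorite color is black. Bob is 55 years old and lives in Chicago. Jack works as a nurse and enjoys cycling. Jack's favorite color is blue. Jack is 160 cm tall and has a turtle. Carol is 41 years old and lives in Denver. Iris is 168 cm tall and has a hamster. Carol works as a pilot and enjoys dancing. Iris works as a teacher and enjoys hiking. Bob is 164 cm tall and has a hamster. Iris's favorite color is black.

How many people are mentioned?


People: Carol, Bob, Hank, Jack, Iris. Count = 5

5


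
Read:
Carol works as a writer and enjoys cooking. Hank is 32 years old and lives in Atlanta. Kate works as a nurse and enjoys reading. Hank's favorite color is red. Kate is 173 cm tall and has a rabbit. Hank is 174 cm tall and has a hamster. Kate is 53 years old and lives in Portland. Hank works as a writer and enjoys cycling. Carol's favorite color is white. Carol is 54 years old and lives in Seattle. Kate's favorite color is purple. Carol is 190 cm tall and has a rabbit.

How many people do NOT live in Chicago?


Not in Chicago: 3

3


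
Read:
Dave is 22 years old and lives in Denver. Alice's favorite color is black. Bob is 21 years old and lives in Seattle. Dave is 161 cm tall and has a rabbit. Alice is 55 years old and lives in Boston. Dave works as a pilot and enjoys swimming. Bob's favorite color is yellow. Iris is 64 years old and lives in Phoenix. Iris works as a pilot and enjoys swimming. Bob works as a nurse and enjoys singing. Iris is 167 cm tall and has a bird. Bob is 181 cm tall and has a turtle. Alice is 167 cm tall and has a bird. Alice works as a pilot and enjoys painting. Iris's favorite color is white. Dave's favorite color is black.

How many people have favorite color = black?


Count: 2

2


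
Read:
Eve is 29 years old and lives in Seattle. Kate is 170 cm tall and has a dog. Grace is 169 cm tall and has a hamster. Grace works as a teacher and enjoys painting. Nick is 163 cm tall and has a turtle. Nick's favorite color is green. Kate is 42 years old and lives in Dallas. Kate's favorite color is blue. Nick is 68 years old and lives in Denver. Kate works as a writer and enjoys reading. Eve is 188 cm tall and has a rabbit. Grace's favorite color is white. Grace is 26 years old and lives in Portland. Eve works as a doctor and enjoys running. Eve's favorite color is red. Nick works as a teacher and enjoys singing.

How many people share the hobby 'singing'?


Count: 1

1


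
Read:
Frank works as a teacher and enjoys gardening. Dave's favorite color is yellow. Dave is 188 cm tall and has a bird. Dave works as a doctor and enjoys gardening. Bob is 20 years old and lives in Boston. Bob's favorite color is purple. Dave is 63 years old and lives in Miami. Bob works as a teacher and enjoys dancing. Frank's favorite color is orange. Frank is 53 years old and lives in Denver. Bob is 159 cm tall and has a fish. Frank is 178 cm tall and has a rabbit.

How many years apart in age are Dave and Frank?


63 vs 53, diff = 10

10
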